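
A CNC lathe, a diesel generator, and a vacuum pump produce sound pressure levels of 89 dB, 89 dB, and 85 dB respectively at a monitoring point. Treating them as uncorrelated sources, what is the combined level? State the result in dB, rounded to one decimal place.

92.8 dB

For uncorrelated sources the intensities add, so convert each level to linear form, sum, and take 10·log₁₀ of the total.
Σ 10^(L/10) = 10^(89/10) + 10^(89/10) + 10^(85/10) = 1.905e+09.
L_total = 10·log₁₀(1.905e+09) = 92.80 dB.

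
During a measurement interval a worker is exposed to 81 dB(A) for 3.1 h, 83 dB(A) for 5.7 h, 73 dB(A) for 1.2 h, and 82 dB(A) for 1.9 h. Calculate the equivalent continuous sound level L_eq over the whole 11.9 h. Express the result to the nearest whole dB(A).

82 dB(A)

Weight each interval's intensity by its duration and average over T = 11.9 h:
Σ tᵢ·10^(Lᵢ/10) = 3.1·10^(81/10) + 5.7·10^(83/10) + 1.2·10^(73/10) + 1.9·10^(82/10) = 1.853e+09.
L_eq = 10·log₁₀(1.853e+09/11.9) = 81.92 dB(A).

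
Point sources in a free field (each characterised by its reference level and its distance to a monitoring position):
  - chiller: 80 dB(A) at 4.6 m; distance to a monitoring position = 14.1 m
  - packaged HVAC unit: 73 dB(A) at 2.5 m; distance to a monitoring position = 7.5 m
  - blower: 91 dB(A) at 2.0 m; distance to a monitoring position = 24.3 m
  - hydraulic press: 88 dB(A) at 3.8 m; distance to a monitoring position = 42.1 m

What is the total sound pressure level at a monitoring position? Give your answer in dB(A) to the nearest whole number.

74 dB(A)

Apply inverse-square spreading to bring every level to the receiver, then sum 10^(L/10).
chiller: 80 − 20·log₁₀(14.1/4.6) = 80 − 9.73 = 70.27 dB(A).
packaged HVAC unit: 73 − 20·log₁₀(7.5/2.5) = 73 − 9.54 = 63.46 dB(A).
blower: 91 − 20·log₁₀(24.3/2.0) = 91 − 21.69 = 69.31 dB(A).
hydraulic press: 88 − 20·log₁₀(42.1/3.8) = 88 − 20.89 = 67.11 dB(A).
Σ 10^(L/10) = 2.653e+07 → L_total = 10·log₁₀(2.653e+07) = 74.24 dB(A).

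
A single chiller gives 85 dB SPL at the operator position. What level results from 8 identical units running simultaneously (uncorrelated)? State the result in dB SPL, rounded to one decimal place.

94.0 dB SPL

L_total = L₁ + 10·log₁₀ N for N identical incoherent sources.
L_total = 85 + 10·log₁₀(8) = 85 + 9.031 = 94.03 dB SPL.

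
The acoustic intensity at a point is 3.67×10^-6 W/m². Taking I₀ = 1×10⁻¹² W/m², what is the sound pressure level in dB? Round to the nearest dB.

I/I₀ = 3.67×10^-6/10⁻¹² = 3.67×10^6, and L = 10·log₁₀(I/I₀).
L = 10·(0.5647 + 6) = 65.65 dB.

66 dB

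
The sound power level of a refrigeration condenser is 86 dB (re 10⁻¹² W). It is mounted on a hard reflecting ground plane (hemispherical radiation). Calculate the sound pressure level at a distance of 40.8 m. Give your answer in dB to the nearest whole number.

Free-field hemispherical radiation: L_p = L_w − 10·log₁₀(2π·r²), r = 40.8 m.
2π·r² = 1.046e+04 m², 10·log₁₀ of that is 40.195 dB.
L_p = 86 − 40.195 = 45.80 dB.

46 dB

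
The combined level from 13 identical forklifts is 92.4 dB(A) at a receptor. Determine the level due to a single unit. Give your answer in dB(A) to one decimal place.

81.3 dB(A)

13 equal contributions raise the level by 10·log₁₀ 13 = 11.139 dB, so each unit alone gives 92.4 − 11.139.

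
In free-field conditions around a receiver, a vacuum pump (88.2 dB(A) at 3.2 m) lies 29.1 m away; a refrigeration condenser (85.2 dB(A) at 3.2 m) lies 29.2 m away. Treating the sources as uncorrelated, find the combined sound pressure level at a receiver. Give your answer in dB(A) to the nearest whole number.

First find each source's level at the receiver (point-source: −20·log₁₀(r/r_ref)), then combine on an intensity basis.
vacuum pump: 88.2 − 20·log₁₀(29.1/3.2) = 88.2 − 19.17 = 69.03 dB(A).
refrigeration condenser: 85.2 − 20·log₁₀(29.2/3.2) = 85.2 − 19.20 = 66.00 dB(A).
Σ 10^(L/10) = 1.197e+07 → L_total = 10·log₁₀(1.197e+07) = 70.78 dB(A).

71 dB(A)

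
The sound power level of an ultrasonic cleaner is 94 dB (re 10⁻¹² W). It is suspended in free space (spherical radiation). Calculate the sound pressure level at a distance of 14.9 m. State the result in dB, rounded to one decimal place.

59.5 dB

Free-field spherical radiation: L_p = L_w − 10·log₁₀(4π·r²), r = 14.9 m.
4π·r² = 2790 m², 10·log₁₀ of that is 34.456 dB.
L_p = 94 − 34.456 = 59.54 dB.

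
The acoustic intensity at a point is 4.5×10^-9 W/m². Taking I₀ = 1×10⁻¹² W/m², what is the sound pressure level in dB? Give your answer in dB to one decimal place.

Dividing by I₀ shifts the exponent by 12: I/I₀ = 4.5×10^3.
L = 10·(0.6532 + 3) = 36.53 dB.

36.5 dB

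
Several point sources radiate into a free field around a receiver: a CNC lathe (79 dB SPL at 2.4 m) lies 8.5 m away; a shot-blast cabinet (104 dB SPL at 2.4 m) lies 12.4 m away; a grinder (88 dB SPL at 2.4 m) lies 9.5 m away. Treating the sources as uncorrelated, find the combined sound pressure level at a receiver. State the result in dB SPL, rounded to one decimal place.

89.9 dB SPL

Apply inverse-square spreading to bring every level to the receiver, then sum 10^(L/10).
CNC lathe: 79 − 20·log₁₀(8.5/2.4) = 79 − 10.98 = 68.02 dB SPL.
shot-blast cabinet: 104 − 20·log₁₀(12.4/2.4) = 104 − 14.26 = 89.74 dB SPL.
grinder: 88 − 20·log₁₀(9.5/2.4) = 88 − 11.95 = 76.05 dB SPL.
Σ 10^(L/10) = 9.876e+08 → L_total = 10·log₁₀(9.876e+08) = 89.95 dB SPL.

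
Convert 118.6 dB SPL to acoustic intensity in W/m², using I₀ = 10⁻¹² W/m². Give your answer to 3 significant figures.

I/I₀ = 10^(118.6/10) = 7.244e+11, so I = 7.244e+11 × 10⁻¹² W/m².

0.724 W/m²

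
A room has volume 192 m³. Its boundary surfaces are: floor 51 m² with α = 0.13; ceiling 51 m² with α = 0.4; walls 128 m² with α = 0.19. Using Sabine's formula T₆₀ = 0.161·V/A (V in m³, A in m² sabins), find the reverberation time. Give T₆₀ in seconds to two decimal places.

A = Σ Sᵢαᵢ = 51·0.13 + 51·0.4 + 128·0.19 = 51.35 m².
T₆₀ = 0.161·V/A = 0.161·192/51.35 = 0.602 s.

0.60 s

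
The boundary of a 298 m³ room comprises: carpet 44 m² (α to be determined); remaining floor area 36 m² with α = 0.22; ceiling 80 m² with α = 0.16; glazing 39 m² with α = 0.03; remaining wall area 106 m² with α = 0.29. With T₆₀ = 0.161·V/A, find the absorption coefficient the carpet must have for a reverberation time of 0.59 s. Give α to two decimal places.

0.65

From T₆₀ = 0.161·V/A, the target T₆₀ = 0.59 s needs A = 0.161·298/0.59 = 81.32 m².
Absorption from the other surfaces = 36·0.22 + 80·0.16 + 39·0.03 + 106·0.29 = 52.63 m², so the carpet must supply 28.69 m² over 44 m².
α = 28.69/44 = 0.652.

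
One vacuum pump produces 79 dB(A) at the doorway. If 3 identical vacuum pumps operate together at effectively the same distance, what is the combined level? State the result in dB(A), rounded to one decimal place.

83.8 dB(A)

N identical incoherent sources raise the level by 10·log₁₀ N.
L_total = 79 + 10·log₁₀(3) = 79 + 4.771 = 83.77 dB(A).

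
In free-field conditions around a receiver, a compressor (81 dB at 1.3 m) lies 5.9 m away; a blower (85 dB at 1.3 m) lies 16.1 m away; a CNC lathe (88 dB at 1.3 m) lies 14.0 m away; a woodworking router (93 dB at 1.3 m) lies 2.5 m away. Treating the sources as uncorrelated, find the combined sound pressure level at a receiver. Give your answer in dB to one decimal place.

87.4 dB

Propagate each source to the receiver with L = L_ref − 20·log₁₀(r/r_ref), then add intensities.
compressor: 81 − 20·log₁₀(5.9/1.3) = 81 − 13.14 = 67.86 dB.
blower: 85 − 20·log₁₀(16.1/1.3) = 85 − 21.86 = 63.14 dB.
CNC lathe: 88 − 20·log₁₀(14.0/1.3) = 88 − 20.64 = 67.36 dB.
woodworking router: 93 − 20·log₁₀(2.5/1.3) = 93 − 5.68 = 87.32 dB.
Σ 10^(L/10) = 5.531e+08 → L_total = 10·log₁₀(5.531e+08) = 87.43 dB.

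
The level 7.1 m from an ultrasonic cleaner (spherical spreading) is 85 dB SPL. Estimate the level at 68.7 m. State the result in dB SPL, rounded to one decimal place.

65.3 dB SPL

Point-source attenuation: ΔL = 20·log₁₀(r₂/r₁) = 20·log₁₀(68.7/7.1) = 19.714 dB.
L₂ = 85 − 20·log₁₀(68.7/7.1) = 85 − 19.714 = 65.29 dB SPL.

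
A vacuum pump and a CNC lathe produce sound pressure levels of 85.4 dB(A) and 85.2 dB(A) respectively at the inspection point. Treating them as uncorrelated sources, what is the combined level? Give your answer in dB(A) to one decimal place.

88.3 dB(A)

Incoherent sources combine by intensity addition: L_total = 10·log₁₀(Σ 10^(L_i/10)).
Σ 10^(L/10) = 10^(85.4/10) + 10^(85.2/10) = 6.779e+08.
L_total = 10·log₁₀(6.779e+08) = 88.31 dB(A).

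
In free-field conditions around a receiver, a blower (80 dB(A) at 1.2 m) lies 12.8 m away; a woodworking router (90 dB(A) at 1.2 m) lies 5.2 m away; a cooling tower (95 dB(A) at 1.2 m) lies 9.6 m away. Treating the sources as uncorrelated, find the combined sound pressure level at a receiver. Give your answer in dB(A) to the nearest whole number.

First find each source's level at the receiver (point-source: −20·log₁₀(r/r_ref)), then combine on an intensity basis.
blower: 80 − 20·log₁₀(12.8/1.2) = 80 − 20.56 = 59.44 dB(A).
woodworking router: 90 − 20·log₁₀(5.2/1.2) = 90 − 12.74 = 77.26 dB(A).
cooling tower: 95 − 20·log₁₀(9.6/1.2) = 95 − 18.06 = 76.94 dB(A).
Σ 10^(L/10) = 1.035e+08 → L_total = 10·log₁₀(1.035e+08) = 80.15 dB(A).

80 dB(A)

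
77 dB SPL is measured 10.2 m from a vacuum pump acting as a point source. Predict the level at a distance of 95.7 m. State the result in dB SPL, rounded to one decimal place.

Spherical spreading from a point source gives a 20·log₁₀(r₂/r₁) drop.
L₂ = 77 − 20·log₁₀(95.7/10.2) = 77 − 19.446 = 57.55 dB SPL.

57.6 dB SPL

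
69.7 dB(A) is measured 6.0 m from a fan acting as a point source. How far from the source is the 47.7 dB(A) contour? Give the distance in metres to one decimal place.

75.5 m

Point-source spreading drops the level by 20·log₁₀(r₂/r₁); inverting, r₂/r₁ = 10^(ΔL/20).
r₂ = 6.0·10^((69.7−47.7)/20) = 6.0·10^(22.0/20) = 75.54 m.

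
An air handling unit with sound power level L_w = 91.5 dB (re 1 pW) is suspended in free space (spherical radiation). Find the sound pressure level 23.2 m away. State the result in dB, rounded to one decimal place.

53.2 dB

L_p = L_w − 10·log₁₀(4π·r²) with r = 23.2 m.
4π·r² = 6764 m², 10·log₁₀ of that is 38.302 dB.
L_p = 91.5 − 38.302 = 53.20 dB.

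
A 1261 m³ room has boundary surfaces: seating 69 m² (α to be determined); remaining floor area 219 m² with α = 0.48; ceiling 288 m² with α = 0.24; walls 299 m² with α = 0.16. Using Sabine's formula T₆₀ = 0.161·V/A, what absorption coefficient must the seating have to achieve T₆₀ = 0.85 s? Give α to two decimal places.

0.24

A = 0.161·V/T₆₀ = 0.161·1261/0.85 = 238.85 m² sabins.
Absorption from the other surfaces = 219·0.48 + 288·0.24 + 299·0.16 = 222.08 m², so the seating must supply 16.77 m² over 69 m².
α = 16.77/69 = 0.243.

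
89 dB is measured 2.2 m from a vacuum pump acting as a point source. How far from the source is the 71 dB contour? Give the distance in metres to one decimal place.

Point-source spreading drops the level by 20·log₁₀(r₂/r₁); inverting, r₂/r₁ = 10^(ΔL/20).
r₂ = 2.2·10^((89−71)/20) = 2.2·10^(18.0/20) = 17.48 m.

17.5 m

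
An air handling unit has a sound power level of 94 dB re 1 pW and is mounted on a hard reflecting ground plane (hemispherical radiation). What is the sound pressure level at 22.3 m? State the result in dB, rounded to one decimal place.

59.1 dB

L_p = L_w − 10·log₁₀(2π·r²) with r = 22.3 m.
2π·r² = 3125 m², 10·log₁₀ of that is 34.948 dB.
L_p = 94 − 34.948 = 59.05 dB.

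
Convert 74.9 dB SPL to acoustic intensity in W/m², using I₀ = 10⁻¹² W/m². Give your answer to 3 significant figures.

L = 10·log₁₀(I/I₀) ⇒ I = I₀·10^(L/10) = 10⁻¹² × 10^7.49.

3.09e-05 W/m²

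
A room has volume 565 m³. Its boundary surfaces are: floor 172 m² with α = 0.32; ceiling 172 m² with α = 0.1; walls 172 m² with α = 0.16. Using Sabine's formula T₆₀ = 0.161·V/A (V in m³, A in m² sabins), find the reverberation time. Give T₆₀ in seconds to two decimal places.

Summing Sᵢαᵢ: 172·0.32 + 172·0.1 + 172·0.16 = 99.76 m².
T₆₀ = 0.161 × 565 / 99.76 = 0.912 s.

0.91 s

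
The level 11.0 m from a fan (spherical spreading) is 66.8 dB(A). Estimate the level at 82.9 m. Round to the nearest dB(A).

49 dB(A)

Spherical spreading from a point source gives a 20·log₁₀(r₂/r₁) drop.
L₂ = 66.8 − 20·log₁₀(82.9/11.0) = 66.8 − 17.543 = 49.26 dB(A).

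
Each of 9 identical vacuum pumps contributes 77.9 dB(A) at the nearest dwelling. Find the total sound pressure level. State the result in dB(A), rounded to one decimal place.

87.4 dB(A)

With 9 equal, uncorrelated contributions the intensity is 9× that of one unit, giving a rise of 10·log₁₀ 9.
L_total = 77.9 + 10·log₁₀(9) = 77.9 + 9.542 = 87.44 dB(A).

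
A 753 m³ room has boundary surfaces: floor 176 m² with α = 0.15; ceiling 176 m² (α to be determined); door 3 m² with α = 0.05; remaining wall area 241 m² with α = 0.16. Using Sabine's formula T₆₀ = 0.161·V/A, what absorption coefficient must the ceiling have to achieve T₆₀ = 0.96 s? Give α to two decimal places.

0.35

A = 0.161·V/T₆₀ = 0.161·753/0.96 = 126.28 m² sabins.
Absorption from the other surfaces = 176·0.15 + 3·0.05 + 241·0.16 = 65.11 m², so the ceiling must supply 61.17 m² over 176 m².
α = 61.17/176 = 0.348.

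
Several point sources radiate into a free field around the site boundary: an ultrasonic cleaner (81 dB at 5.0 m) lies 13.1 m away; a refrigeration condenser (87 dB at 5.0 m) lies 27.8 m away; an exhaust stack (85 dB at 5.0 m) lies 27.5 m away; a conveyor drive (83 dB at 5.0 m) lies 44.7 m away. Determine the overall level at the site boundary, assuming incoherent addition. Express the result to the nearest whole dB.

77 dB

First find each source's level at the receiver (point-source: −20·log₁₀(r/r_ref)), then combine on an intensity basis.
ultrasonic cleaner: 81 − 20·log₁₀(13.1/5.0) = 81 − 8.37 = 72.63 dB.
refrigeration condenser: 87 − 20·log₁₀(27.8/5.0) = 87 − 14.90 = 72.10 dB.
exhaust stack: 85 − 20·log₁₀(27.5/5.0) = 85 − 14.81 = 70.19 dB.
conveyor drive: 83 − 20·log₁₀(44.7/5.0) = 83 − 19.03 = 63.97 dB.
Σ 10^(L/10) = 4.750e+07 → L_total = 10·log₁₀(4.750e+07) = 76.77 dB.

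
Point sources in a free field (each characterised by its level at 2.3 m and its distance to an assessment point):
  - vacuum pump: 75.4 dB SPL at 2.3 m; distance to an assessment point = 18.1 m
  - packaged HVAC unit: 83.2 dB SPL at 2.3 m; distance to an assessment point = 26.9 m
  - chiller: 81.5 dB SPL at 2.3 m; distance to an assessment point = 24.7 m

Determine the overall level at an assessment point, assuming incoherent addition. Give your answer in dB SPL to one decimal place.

Apply inverse-square spreading to bring every level to the receiver, then sum 10^(L/10).
vacuum pump: 75.4 − 20·log₁₀(18.1/2.3) = 75.4 − 17.92 = 57.48 dB SPL.
packaged HVAC unit: 83.2 − 20·log₁₀(26.9/2.3) = 83.2 − 21.36 = 61.84 dB SPL.
chiller: 81.5 − 20·log₁₀(24.7/2.3) = 81.5 − 20.62 = 60.88 dB SPL.
Σ 10^(L/10) = 3.312e+06 → L_total = 10·log₁₀(3.312e+06) = 65.20 dB SPL.

65.2 dB SPL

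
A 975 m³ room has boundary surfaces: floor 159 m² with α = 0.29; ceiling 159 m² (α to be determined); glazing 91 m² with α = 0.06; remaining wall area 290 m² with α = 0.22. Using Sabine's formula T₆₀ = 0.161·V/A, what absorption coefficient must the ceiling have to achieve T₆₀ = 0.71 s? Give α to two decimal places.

0.66

From T₆₀ = 0.161·V/A, the target T₆₀ = 0.71 s needs A = 0.161·975/0.71 = 221.09 m².
Absorption from the other surfaces = 159·0.29 + 91·0.06 + 290·0.22 = 115.37 m², so the ceiling must supply 105.72 m² over 159 m².
α = 105.72/159 = 0.665.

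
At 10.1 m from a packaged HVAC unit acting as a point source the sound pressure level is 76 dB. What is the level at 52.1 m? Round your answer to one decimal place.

61.7 dB

Spherical spreading from a point source gives a 20·log₁₀(r₂/r₁) drop.
L₂ = 76 − 20·log₁₀(52.1/10.1) = 76 − 14.250 = 61.75 dB.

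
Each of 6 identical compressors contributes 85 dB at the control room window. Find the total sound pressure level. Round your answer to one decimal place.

With 6 equal, uncorrelated contributions the intensity is 6× that of one unit, giving a rise of 10·log₁₀ 6.
L_total = 85 + 10·log₁₀(6) = 85 + 7.782 = 92.78 dB.

92.8 dB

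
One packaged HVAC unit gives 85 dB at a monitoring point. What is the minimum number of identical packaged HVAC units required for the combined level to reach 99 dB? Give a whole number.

26

N identical sources give L₁ + 10·log₁₀ N, so require 10·log₁₀ N ≥ 99 − 85 = 14.0 dB.
N ≥ 10^(14.0/10) = 25.119, so N = 26.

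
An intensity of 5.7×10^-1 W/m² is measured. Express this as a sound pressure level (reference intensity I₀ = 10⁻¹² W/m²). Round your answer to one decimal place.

Dividing by I₀ shifts the exponent by 12: I/I₀ = 5.7×10^11.
L = 10·(0.7559 + 11) = 117.56 dB.

117.6 dB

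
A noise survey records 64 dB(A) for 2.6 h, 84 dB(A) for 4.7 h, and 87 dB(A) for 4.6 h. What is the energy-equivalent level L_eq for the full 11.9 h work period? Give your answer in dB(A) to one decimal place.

84.7 dB(A)

Weight each interval's intensity by its duration and average over T = 11.9 h:
Σ tᵢ·10^(Lᵢ/10) = 2.6·10^(64/10) + 4.7·10^(84/10) + 4.6·10^(87/10) = 3.493e+09.
L_eq = 10·log₁₀(3.493e+09/11.9) = 84.68 dB(A).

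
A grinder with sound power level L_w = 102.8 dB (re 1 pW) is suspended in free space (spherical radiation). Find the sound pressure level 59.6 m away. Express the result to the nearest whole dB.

The power spreads over a sphere of area 4π·r², so L_p = L_w − 10·log₁₀(4π·r²).
4π·r² = 4.464e+04 m², 10·log₁₀ of that is 46.497 dB.
L_p = 102.8 − 46.497 = 56.30 dB.

56 dB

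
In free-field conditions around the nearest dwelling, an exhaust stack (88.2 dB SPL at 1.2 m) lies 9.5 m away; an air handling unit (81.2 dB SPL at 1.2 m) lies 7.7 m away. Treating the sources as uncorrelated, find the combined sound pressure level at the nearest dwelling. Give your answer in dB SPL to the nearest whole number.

71 dB SPL

First find each source's level at the receiver (point-source: −20·log₁₀(r/r_ref)), then combine on an intensity basis.
exhaust stack: 88.2 − 20·log₁₀(9.5/1.2) = 88.2 − 17.97 = 70.23 dB SPL.
air handling unit: 81.2 − 20·log₁₀(7.7/1.2) = 81.2 − 16.15 = 65.05 dB SPL.
Σ 10^(L/10) = 1.374e+07 → L_total = 10·log₁₀(1.374e+07) = 71.38 dB SPL.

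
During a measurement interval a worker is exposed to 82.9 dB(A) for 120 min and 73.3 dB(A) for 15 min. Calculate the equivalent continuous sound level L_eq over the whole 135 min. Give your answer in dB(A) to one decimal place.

82.4 dB(A)

The energy average is taken in the linear domain: L_eq = 10·log₁₀[(Σ tᵢ·10^(Lᵢ/10))/T], T = 135 min.
Σ tᵢ·10^(Lᵢ/10) = 120·10^(82.9/10) + 15·10^(73.3/10) = 2.372e+10.
L_eq = 10·log₁₀(2.372e+10/135) = 82.45 dB(A).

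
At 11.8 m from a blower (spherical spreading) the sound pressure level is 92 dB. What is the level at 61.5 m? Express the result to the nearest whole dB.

Point-source attenuation: ΔL = 20·log₁₀(r₂/r₁) = 20·log₁₀(61.5/11.8) = 14.340 dB.
L₂ = 92 − 20·log₁₀(61.5/11.8) = 92 − 14.340 = 77.66 dB.

78 dB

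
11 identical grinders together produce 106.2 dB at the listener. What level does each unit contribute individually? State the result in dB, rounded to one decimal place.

11 equal contributions raise the level by 10·log₁₀ 11 = 10.414 dB, so each unit alone gives 106.2 − 10.414.

95.8 dB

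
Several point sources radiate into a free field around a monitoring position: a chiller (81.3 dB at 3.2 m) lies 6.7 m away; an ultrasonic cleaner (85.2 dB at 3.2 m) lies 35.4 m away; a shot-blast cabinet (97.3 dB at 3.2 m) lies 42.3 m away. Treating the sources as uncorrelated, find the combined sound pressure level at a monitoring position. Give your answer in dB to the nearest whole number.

Apply inverse-square spreading to bring every level to the receiver, then sum 10^(L/10).
chiller: 81.3 − 20·log₁₀(6.7/3.2) = 81.3 − 6.42 = 74.88 dB.
ultrasonic cleaner: 85.2 − 20·log₁₀(35.4/3.2) = 85.2 − 20.88 = 64.32 dB.
shot-blast cabinet: 97.3 − 20·log₁₀(42.3/3.2) = 97.3 − 22.42 = 74.88 dB.
Σ 10^(L/10) = 6.421e+07 → L_total = 10·log₁₀(6.421e+07) = 78.08 dB.

78 dB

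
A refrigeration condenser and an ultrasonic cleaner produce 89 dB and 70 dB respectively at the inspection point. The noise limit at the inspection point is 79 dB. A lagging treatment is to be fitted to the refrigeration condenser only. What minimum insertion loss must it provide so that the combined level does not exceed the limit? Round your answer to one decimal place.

The untreated sources together contribute 10^(70/10) = 1.000e+07, i.e. 70.00 dB.
To meet 79 dB overall, the treated refrigeration condenser may contribute at most 10^(79/10) − 1.000e+07 = 6.943e+07, i.e. 78.42 dB.
Required insertion loss = 89 − 78.42 = 10.58 dB.

10.6 dB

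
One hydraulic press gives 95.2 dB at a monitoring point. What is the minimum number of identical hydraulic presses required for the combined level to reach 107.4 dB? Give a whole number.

17

N identical sources give L₁ + 10·log₁₀ N, so require 10·log₁₀ N ≥ 107.4 − 95.2 = 12.2 dB.
N ≥ 10^(12.2/10) = 16.596, so N = 17.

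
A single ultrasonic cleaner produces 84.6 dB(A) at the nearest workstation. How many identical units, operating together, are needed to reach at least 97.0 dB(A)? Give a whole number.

18

N identical sources give L₁ + 10·log₁₀ N, so require 10·log₁₀ N ≥ 97.0 − 84.6 = 12.4 dB.
N ≥ 10^(12.4/10) = 17.378, so N = 18.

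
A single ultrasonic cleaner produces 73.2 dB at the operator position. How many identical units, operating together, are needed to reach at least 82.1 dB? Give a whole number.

N identical sources give L₁ + 10·log₁₀ N, so require 10·log₁₀ N ≥ 82.1 − 73.2 = 8.9 dB.
N ≥ 10^(8.9/10) = 7.762, so N = 8.

8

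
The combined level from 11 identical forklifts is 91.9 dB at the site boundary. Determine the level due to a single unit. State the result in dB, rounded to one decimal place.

11 equal contributions raise the level by 10·log₁₀ 11 = 10.414 dB, so each unit alone gives 91.9 − 10.414.

81.5 dB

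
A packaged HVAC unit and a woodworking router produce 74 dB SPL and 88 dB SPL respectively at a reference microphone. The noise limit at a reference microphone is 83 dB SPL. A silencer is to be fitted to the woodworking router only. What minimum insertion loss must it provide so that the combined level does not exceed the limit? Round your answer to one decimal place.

5.6 dB

Fixed contribution from the other source: Σ 10^(L/10) = 10^(74/10) = 2.512e+07 (74.00 dB SPL).
To meet 83 dB SPL overall, the treated woodworking router may contribute at most 10^(83/10) − 2.512e+07 = 1.744e+08, i.e. 82.42 dB SPL.
So the woodworking router must be reduced from 88 to 82.42 dB SPL: IL = 5.58 dB.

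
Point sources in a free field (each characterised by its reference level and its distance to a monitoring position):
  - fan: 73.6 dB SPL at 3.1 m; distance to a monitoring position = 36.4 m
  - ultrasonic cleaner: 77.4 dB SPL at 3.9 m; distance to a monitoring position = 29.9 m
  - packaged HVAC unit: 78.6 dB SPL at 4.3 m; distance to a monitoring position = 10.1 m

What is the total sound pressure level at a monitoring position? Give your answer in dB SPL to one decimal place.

71.5 dB SPL

Propagate each source to the receiver with L = L_ref − 20·log₁₀(r/r_ref), then add intensities.
fan: 73.6 − 20·log₁₀(36.4/3.1) = 73.6 − 21.39 = 52.21 dB SPL.
ultrasonic cleaner: 77.4 − 20·log₁₀(29.9/3.9) = 77.4 − 17.69 = 59.71 dB SPL.
packaged HVAC unit: 78.6 − 20·log₁₀(10.1/4.3) = 78.6 − 7.42 = 71.18 dB SPL.
Σ 10^(L/10) = 1.423e+07 → L_total = 10·log₁₀(1.423e+07) = 71.53 dB SPL.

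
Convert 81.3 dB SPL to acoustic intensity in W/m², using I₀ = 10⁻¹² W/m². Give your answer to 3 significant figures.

0.000135 W/m²

I = I₀·10^(L/10) = 10⁻¹² × 10^(81.3/10) = 10^(-3.870).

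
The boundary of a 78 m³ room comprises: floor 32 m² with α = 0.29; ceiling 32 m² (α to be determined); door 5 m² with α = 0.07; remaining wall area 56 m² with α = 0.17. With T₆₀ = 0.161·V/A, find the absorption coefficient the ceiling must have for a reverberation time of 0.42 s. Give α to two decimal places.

A = 0.161·V/T₆₀ = 0.161·78/0.42 = 29.90 m² sabins.
Absorption from the other surfaces = 32·0.29 + 5·0.07 + 56·0.17 = 19.15 m², so the ceiling must supply 10.75 m² over 32 m².
α = 10.75/32 = 0.336.

0.34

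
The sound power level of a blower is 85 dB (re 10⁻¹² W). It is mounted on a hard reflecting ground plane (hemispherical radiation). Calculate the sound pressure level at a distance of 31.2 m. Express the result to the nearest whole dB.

L_p = L_w − 10·log₁₀(2π·r²) with r = 31.2 m.
2π·r² = 6116 m², 10·log₁₀ of that is 37.865 dB.
L_p = 85 − 37.865 = 47.14 dB.

47 dB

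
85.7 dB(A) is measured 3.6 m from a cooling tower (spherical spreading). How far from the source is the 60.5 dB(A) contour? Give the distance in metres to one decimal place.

Point-source spreading drops the level by 20·log₁₀(r₂/r₁); inverting, r₂/r₁ = 10^(ΔL/20).
r₂ = 3.6·10^((85.7−60.5)/20) = 3.6·10^(25.2/20) = 65.51 m.

65.5 m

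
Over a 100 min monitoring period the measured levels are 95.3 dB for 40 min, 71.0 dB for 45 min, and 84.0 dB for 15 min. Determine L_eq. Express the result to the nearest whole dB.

91 dB

Weight each interval's intensity by its duration and average over T = 100 min:
Σ tᵢ·10^(Lᵢ/10) = 40·10^(95.3/10) + 45·10^(71.0/10) + 15·10^(84.0/10) = 1.399e+11.
L_eq = 10·log₁₀(1.399e+11/100) = 91.46 dB.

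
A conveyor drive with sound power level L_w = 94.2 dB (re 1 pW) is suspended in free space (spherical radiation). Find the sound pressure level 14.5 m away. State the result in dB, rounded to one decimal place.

Free-field spherical radiation: L_p = L_w − 10·log₁₀(4π·r²), r = 14.5 m.
4π·r² = 2642 m², 10·log₁₀ of that is 34.219 dB.
L_p = 94.2 − 34.219 = 59.98 dB.

60.0 dB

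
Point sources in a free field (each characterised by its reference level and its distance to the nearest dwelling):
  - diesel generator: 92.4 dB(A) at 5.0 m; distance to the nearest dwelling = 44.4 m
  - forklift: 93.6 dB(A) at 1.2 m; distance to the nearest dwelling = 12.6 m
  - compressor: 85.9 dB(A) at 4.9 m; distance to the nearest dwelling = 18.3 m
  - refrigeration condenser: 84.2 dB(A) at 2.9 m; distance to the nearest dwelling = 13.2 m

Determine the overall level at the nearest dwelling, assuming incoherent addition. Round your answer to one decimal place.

79.2 dB(A)

Propagate each source to the receiver with L = L_ref − 20·log₁₀(r/r_ref), then add intensities.
diesel generator: 92.4 − 20·log₁₀(44.4/5.0) = 92.4 − 18.97 = 73.43 dB(A).
forklift: 93.6 − 20·log₁₀(12.6/1.2) = 93.6 − 20.42 = 73.18 dB(A).
compressor: 85.9 − 20·log₁₀(18.3/4.9) = 85.9 − 11.45 = 74.45 dB(A).
refrigeration condenser: 84.2 − 20·log₁₀(13.2/2.9) = 84.2 − 13.16 = 71.04 dB(A).
Σ 10^(L/10) = 8.341e+07 → L_total = 10·log₁₀(8.341e+07) = 79.21 dB(A).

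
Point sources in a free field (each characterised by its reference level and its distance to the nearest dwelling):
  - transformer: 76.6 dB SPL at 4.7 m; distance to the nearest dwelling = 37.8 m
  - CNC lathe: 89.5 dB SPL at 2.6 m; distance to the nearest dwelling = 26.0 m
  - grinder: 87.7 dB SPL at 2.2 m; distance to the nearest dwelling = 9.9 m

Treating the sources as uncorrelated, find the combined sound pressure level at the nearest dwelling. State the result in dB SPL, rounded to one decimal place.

75.9 dB SPL

First find each source's level at the receiver (point-source: −20·log₁₀(r/r_ref)), then combine on an intensity basis.
transformer: 76.6 − 20·log₁₀(37.8/4.7) = 76.6 − 18.11 = 58.49 dB SPL.
CNC lathe: 89.5 − 20·log₁₀(26.0/2.6) = 89.5 − 20.00 = 69.50 dB SPL.
grinder: 87.7 − 20·log₁₀(9.9/2.2) = 87.7 − 13.06 = 74.64 dB SPL.
Σ 10^(L/10) = 3.870e+07 → L_total = 10·log₁₀(3.870e+07) = 75.88 dB SPL.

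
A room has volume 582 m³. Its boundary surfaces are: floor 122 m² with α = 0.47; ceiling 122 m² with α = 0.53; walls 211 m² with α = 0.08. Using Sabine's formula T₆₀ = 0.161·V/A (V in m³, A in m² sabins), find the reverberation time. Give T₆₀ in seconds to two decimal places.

Summing Sᵢαᵢ: 122·0.47 + 122·0.53 + 211·0.08 = 138.88 m².
T₆₀ = 0.161 × 582 / 138.88 = 0.675 s.

0.67 s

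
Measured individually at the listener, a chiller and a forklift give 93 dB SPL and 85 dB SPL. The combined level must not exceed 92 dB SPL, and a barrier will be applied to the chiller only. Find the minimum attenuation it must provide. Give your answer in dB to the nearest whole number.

2 dB

The untreated sources together contribute 10^(85/10) = 3.162e+08, i.e. 85.00 dB SPL.
The limit corresponds to 10^(92/10) = 1.585e+09; subtracting the fixed part leaves 1.269e+09 for the chiller, i.e. 91.03 dB SPL.
So the chiller must be reduced from 93 to 91.03 dB SPL: IL = 1.97 dB.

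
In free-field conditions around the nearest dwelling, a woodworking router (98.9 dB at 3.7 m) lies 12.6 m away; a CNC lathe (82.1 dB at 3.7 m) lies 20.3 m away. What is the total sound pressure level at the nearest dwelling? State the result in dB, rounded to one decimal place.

Propagate each source to the receiver with L = L_ref − 20·log₁₀(r/r_ref), then add intensities.
woodworking router: 98.9 − 20·log₁₀(12.6/3.7) = 98.9 − 10.64 = 88.26 dB.
CNC lathe: 82.1 − 20·log₁₀(20.3/3.7) = 82.1 − 14.79 = 67.31 dB.
Σ 10^(L/10) = 6.748e+08 → L_total = 10·log₁₀(6.748e+08) = 88.29 dB.

88.3 dB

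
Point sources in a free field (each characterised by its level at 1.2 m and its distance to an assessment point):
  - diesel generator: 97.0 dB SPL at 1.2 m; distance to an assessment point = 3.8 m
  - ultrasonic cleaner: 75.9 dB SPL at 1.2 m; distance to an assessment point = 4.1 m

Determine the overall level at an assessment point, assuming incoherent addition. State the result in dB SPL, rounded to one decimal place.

87.0 dB SPL

Apply inverse-square spreading to bring every level to the receiver, then sum 10^(L/10).
diesel generator: 97.0 − 20·log₁₀(3.8/1.2) = 97.0 − 10.01 = 86.99 dB SPL.
ultrasonic cleaner: 75.9 − 20·log₁₀(4.1/1.2) = 75.9 − 10.67 = 65.23 dB SPL.
Σ 10^(L/10) = 5.031e+08 → L_total = 10·log₁₀(5.031e+08) = 87.02 dB SPL.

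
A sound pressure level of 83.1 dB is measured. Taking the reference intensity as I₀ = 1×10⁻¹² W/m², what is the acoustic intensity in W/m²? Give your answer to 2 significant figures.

I/I₀ = 10^(83.1/10) = 2.042e+08, so I = 2.042e+08 × 10⁻¹² W/m².

0.00020 W/m²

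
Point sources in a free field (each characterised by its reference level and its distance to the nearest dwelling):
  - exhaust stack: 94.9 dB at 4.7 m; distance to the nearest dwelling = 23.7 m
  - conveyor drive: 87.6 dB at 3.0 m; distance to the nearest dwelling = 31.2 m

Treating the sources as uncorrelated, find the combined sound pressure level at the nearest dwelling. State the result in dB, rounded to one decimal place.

81.0 dB

Apply inverse-square spreading to bring every level to the receiver, then sum 10^(L/10).
exhaust stack: 94.9 − 20·log₁₀(23.7/4.7) = 94.9 − 14.05 = 80.85 dB.
conveyor drive: 87.6 − 20·log₁₀(31.2/3.0) = 87.6 − 20.34 = 67.26 dB.
Σ 10^(L/10) = 1.269e+08 → L_total = 10·log₁₀(1.269e+08) = 81.03 dB.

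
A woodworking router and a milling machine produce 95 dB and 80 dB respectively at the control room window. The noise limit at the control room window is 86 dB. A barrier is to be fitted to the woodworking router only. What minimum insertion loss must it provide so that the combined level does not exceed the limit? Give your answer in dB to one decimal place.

The untreated sources together contribute 10^(80/10) = 1.000e+08, i.e. 80.00 dB.
To meet 86 dB overall, the treated woodworking router may contribute at most 10^(86/10) − 1.000e+08 = 2.981e+08, i.e. 84.74 dB.
So the woodworking router must be reduced from 95 to 84.74 dB: IL = 10.26 dB.

10.3 dB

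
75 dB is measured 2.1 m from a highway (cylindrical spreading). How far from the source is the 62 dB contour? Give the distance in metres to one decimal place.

For a line source L₁ − L₂ = 10·log₁₀(r₂/r₁), so r₂ = r₁·10^((L₁−L₂)/10).
r₂ = 2.1·10^((75−62)/10) = 2.1·10^(13.0/10) = 41.90 m.

41.9 m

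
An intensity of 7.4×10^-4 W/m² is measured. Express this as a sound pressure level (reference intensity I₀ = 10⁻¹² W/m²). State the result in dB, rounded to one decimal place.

88.7 dB

L = 10·log₁₀(I/I₀) = 10·log₁₀(7.4×10^-4/10⁻¹²) = 10·log₁₀(7.4×10^8).
L = 10·(0.8692 + 8) = 88.69 dB.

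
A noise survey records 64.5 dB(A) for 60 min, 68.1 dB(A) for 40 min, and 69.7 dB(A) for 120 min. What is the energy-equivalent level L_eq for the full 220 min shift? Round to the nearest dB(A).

The energy average is taken in the linear domain: L_eq = 10·log₁₀[(Σ tᵢ·10^(Lᵢ/10))/T], T = 220 min.
Σ tᵢ·10^(Lᵢ/10) = 60·10^(64.5/10) + 40·10^(68.1/10) + 120·10^(69.7/10) = 1.547e+09.
L_eq = 10·log₁₀(1.547e+09/220) = 68.47 dB(A).

68 dB(A)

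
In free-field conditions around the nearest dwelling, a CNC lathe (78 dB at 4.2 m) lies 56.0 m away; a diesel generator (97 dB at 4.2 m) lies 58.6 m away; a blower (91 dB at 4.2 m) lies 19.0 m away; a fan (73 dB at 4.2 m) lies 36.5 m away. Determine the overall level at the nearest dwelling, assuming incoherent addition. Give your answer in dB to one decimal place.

79.4 dB

First find each source's level at the receiver (point-source: −20·log₁₀(r/r_ref)), then combine on an intensity basis.
CNC lathe: 78 − 20·log₁₀(56.0/4.2) = 78 − 22.50 = 55.50 dB.
diesel generator: 97 − 20·log₁₀(58.6/4.2) = 97 − 22.89 = 74.11 dB.
blower: 91 − 20·log₁₀(19.0/4.2) = 91 − 13.11 = 77.89 dB.
fan: 73 − 20·log₁₀(36.5/4.2) = 73 − 18.78 = 54.22 dB.
Σ 10^(L/10) = 8.788e+07 → L_total = 10·log₁₀(8.788e+07) = 79.44 dB.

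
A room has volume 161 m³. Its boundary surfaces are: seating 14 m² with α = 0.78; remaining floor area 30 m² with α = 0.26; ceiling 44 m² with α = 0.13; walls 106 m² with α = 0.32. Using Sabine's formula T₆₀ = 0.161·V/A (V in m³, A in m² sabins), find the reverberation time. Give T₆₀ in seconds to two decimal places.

Total absorption A = 14·0.78 + 30·0.26 + 44·0.13 + 106·0.32 = 58.36 m² sabins.
T₆₀ = 0.161 × 161 / 58.36 = 0.444 s.

0.44 s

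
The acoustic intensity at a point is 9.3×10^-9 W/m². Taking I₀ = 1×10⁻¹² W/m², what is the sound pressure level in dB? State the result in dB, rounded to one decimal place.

I/I₀ = 9.3×10^-9/10⁻¹² = 9.3×10^3, and L = 10·log₁₀(I/I₀).
L = 10·(0.9685 + 3) = 39.68 dB.

39.7 dB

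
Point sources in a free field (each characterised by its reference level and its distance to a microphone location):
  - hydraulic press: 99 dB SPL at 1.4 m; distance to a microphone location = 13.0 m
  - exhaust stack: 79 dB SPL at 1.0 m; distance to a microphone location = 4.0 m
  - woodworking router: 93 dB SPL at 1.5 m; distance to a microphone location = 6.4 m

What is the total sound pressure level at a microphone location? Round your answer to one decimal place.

Propagate each source to the receiver with L = L_ref − 20·log₁₀(r/r_ref), then add intensities.
hydraulic press: 99 − 20·log₁₀(13.0/1.4) = 99 − 19.36 = 79.64 dB SPL.
exhaust stack: 79 − 20·log₁₀(4.0/1.0) = 79 − 12.04 = 66.96 dB SPL.
woodworking router: 93 − 20·log₁₀(6.4/1.5) = 93 − 12.60 = 80.40 dB SPL.
Σ 10^(L/10) = 2.067e+08 → L_total = 10·log₁₀(2.067e+08) = 83.15 dB SPL.

83.2 dB SPL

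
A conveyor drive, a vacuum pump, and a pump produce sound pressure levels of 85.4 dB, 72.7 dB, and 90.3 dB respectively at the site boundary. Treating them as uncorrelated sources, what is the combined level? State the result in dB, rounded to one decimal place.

91.6 dB

Incoherent sources combine by intensity addition: L_total = 10·log₁₀(Σ 10^(L_i/10)).
Σ 10^(L/10) = 10^(85.4/10) + 10^(72.7/10) + 10^(90.3/10) = 1.437e+09.
L_total = 10·log₁₀(1.437e+09) = 91.57 dB.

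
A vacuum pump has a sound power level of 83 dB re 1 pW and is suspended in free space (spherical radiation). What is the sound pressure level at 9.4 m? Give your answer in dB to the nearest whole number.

53 dB

The power spreads over a sphere of area 4π·r², so L_p = L_w − 10·log₁₀(4π·r²).
4π·r² = 1110 m², 10·log₁₀ of that is 30.455 dB.
L_p = 83 − 30.455 = 52.55 dB.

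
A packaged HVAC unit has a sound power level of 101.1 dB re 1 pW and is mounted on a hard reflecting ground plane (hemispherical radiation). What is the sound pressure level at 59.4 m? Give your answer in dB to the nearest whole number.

The power spreads over a hemisphere of area 2π·r², so L_p = L_w − 10·log₁₀(2π·r²).
2π·r² = 2.217e+04 m², 10·log₁₀ of that is 43.458 dB.
L_p = 101.1 − 43.458 = 57.64 dB.

58 dB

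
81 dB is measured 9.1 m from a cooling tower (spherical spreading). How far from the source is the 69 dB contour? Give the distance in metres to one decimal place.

36.2 m

The 12.0 dB drop corresponds to a distance ratio of 10^(12.0/20) for a point source.
r₂ = 9.1·10^((81−69)/20) = 9.1·10^(12.0/20) = 36.23 m.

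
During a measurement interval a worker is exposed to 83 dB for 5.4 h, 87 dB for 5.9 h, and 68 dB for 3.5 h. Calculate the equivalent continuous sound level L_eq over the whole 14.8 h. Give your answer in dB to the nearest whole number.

84 dB

The energy average is taken in the linear domain: L_eq = 10·log₁₀[(Σ tᵢ·10^(Lᵢ/10))/T], T = 14.8 h.
Σ tᵢ·10^(Lᵢ/10) = 5.4·10^(83/10) + 5.9·10^(87/10) + 3.5·10^(68/10) = 4.057e+09.
L_eq = 10·log₁₀(4.057e+09/14.8) = 84.38 dB.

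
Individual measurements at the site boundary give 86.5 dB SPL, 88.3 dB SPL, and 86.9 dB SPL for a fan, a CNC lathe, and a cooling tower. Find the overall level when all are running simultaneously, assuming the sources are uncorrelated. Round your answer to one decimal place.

92.1 dB SPL

Incoherent sources combine by intensity addition: L_total = 10·log₁₀(Σ 10^(L_i/10)).
Σ 10^(L/10) = 10^(86.5/10) + 10^(88.3/10) + 10^(86.9/10) = 1.613e+09.
L_total = 10·log₁₀(1.613e+09) = 92.08 dB SPL.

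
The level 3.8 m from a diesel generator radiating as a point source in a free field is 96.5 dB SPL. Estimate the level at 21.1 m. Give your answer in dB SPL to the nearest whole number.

For a point source, L₂ = L₁ − 20·log₁₀(r₂/r₁).
L₂ = 96.5 − 20·log₁₀(21.1/3.8) = 96.5 − 14.890 = 81.61 dB SPL.

82 dB SPL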